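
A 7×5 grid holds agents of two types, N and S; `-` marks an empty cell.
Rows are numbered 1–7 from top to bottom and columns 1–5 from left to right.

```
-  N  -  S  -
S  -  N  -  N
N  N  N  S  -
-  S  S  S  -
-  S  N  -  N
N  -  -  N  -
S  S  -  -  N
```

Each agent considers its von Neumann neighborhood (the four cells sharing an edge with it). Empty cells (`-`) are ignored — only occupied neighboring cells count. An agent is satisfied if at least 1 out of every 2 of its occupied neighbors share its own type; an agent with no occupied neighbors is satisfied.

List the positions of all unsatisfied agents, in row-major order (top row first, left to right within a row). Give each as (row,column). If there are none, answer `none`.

(2,1), (5,3), (6,1)

Row 1: (1,2)N 0/0 ok · (1,4)S 0/0 ok
Row 2: (2,1)S 0/1 unhappy · (2,3)N 1/1 ok · (2,5)N 0/0 ok
Row 3: (3,1)N 1/2 ok · (3,2)N 2/3 ok · (3,3)N 2/4 ok · (3,4)S 1/2 ok
Row 4: (4,2)S 2/3 ok · (4,3)S 2/4 ok · (4,4)S 2/2 ok
Row 5: (5,2)S 1/2 ok · (5,3)N 0/2 unhappy · (5,5)N 0/0 ok
Row 6: (6,1)N 0/1 unhappy · (6,4)N 0/0 ok
Row 7: (7,1)S 1/2 ok · (7,2)S 1/1 ok · (7,5)N 0/0 ok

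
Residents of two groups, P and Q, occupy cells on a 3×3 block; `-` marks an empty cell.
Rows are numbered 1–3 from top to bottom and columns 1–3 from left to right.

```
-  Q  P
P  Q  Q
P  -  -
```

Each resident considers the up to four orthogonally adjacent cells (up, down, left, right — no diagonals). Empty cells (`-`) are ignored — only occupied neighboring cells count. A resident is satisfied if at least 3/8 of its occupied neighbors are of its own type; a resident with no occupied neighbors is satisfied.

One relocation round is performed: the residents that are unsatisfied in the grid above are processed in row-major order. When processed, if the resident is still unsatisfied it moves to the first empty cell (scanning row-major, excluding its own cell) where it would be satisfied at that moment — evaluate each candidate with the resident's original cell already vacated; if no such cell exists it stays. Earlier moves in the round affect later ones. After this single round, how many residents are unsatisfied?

0

Initially unsatisfied (in order): (1,3).
  (1,3) → (1,1).
Resulting grid:
P Q -
P Q Q
P - -
All satisfied now.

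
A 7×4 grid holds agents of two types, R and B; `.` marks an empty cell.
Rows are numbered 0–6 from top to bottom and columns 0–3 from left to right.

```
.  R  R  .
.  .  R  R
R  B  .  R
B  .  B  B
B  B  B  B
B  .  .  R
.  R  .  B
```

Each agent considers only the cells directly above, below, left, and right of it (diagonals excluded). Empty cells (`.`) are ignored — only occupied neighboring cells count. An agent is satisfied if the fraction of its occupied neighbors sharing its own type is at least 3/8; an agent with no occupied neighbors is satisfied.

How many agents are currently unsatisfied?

4

Row 0: (0,1)R 1/1 ✓ · (0,2)R 2/2 ✓
Row 1: (1,2)R 2/2 ✓ · (1,3)R 2/2 ✓
Row 2: (2,0)R 0/2 ✗ · (2,1)B 0/1 ✗ · (2,3)R 1/2 ✓
Row 3: (3,0)B 1/2 ✓ · (3,2)B 2/2 ✓ · (3,3)B 2/3 ✓
Row 4: (4,0)B 3/3 ✓ · (4,1)B 2/2 ✓ · (4,2)B 3/3 ✓ · (4,3)B 2/3 ✓
Row 5: (5,0)B 1/1 ✓ · (5,3)R 0/2 ✗
Row 6: (6,1)R 0/0 ✓ · (6,3)B 0/1 ✗
Unsatisfied: (2,0), (2,1), (5,3), (6,3) — 4 in total.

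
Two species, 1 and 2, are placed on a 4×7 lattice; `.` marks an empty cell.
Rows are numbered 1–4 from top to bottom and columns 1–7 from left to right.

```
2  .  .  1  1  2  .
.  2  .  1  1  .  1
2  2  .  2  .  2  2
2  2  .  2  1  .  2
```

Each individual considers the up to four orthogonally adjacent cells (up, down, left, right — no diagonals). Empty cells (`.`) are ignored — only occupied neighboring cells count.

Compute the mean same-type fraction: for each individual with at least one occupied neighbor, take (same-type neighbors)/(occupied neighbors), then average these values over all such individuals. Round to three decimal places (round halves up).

(1,1)2 — no occupied neighbors
(1,4)1 2/2
(1,5)1 2/3
(1,6)2 0/1
(2,2)2 1/1
(2,4)1 2/3
(2,5)1 2/2
(2,7)1 0/1
(3,1)2 2/2
(3,2)2 3/3
(3,4)2 1/2
(3,6)2 1/1
(3,7)2 2/3
(4,1)2 2/2
(4,2)2 2/2
(4,4)2 1/2
(4,5)1 0/1
(4,7)2 1/1
Sum over 17 individuals: 2/2 + 2/3 + 0/1 + 1/1 + 2/3 + 2/2 + 0/1 + 2/2 + 3/3 + 1/2 + 1/1 + 2/3 + 2/2 + 2/2 + 1/2 + 0/1 + 1/1 = 12; mean = 12 ÷ 17 = 12/17 = 0.705882… → 0.706.

0.706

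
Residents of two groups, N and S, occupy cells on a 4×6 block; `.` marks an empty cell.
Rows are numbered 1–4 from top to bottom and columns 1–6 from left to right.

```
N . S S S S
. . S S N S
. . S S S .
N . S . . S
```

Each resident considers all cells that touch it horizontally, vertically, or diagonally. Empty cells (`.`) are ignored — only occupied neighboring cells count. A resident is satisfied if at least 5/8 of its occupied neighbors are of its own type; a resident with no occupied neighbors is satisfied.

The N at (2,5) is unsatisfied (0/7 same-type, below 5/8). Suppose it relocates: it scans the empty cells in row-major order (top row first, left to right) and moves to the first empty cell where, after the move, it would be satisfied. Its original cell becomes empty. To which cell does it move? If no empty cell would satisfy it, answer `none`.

(2,1)

Vacating (2,5). Empty cells in order:
  (1,2): 1/3 same-type → still unsatisfied.
  (2,1): 1/1 same-type → satisfied — stop here.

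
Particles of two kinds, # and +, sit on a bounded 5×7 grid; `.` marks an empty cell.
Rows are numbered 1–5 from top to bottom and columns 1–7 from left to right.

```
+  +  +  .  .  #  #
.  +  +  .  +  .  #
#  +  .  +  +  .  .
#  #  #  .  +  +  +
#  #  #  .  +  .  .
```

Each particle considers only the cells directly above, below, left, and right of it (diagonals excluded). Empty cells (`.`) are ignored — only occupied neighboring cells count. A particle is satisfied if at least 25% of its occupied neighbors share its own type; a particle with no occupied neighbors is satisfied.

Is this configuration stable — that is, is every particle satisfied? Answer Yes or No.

Yes

Row 1: (1,1)+ 1/1 satisfied · (1,2)+ 3/3 satisfied · (1,3)+ 2/2 satisfied · (1,6)# 1/1 satisfied · (1,7)# 2/2 satisfied
Row 2: (2,2)+ 3/3 satisfied · (2,3)+ 2/2 satisfied · (2,5)+ 1/1 satisfied · (2,7)# 1/1 satisfied
Row 3: (3,1)# 1/2 satisfied · (3,2)+ 1/3 satisfied · (3,4)+ 1/1 satisfied · (3,5)+ 3/3 satisfied
Row 4: (4,1)# 3/3 satisfied · (4,2)# 3/4 satisfied · (4,3)# 2/2 satisfied · (4,5)+ 3/3 satisfied · (4,6)+ 2/2 satisfied · (4,7)+ 1/1 satisfied
Row 5: (5,1)# 2/2 satisfied · (5,2)# 3/3 satisfied · (5,3)# 2/2 satisfied · (5,5)+ 1/1 satisfied
All meet the threshold, so the configuration is stable.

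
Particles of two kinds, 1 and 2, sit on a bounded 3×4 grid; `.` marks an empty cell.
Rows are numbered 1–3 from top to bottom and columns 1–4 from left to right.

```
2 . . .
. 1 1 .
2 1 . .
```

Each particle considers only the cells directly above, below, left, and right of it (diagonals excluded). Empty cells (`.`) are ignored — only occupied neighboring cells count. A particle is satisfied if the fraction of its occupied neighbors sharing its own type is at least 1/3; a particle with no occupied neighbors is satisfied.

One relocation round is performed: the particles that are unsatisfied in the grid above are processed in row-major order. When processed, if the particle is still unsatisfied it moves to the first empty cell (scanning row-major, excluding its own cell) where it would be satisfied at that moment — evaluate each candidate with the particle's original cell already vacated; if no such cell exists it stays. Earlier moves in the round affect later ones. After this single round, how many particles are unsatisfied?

Initially unsatisfied (in order): (3,1).
  (3,1) → (1,2).
Resulting grid:
2 2 . .
. 1 1 .
. 1 . .
All satisfied now.

0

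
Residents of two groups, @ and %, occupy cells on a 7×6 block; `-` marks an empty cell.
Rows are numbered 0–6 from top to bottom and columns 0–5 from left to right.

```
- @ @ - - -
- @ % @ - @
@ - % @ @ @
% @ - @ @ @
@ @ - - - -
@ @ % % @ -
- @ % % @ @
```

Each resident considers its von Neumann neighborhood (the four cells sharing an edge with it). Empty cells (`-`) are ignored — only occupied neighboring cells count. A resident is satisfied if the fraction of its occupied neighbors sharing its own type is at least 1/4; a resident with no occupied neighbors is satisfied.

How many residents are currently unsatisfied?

2

(0,1)@ 2/2 ✓
(0,2)@ 1/2 ✓
(1,1)@ 1/2 ✓
(1,2)% 1/4 ✓
(1,3)@ 1/2 ✓
(1,5)@ 1/1 ✓
(2,0)@ 0/1 ✗
(2,2)% 1/2 ✓
(2,3)@ 3/4 ✓
(2,4)@ 3/3 ✓
(2,5)@ 3/3 ✓
(3,0)% 0/3 ✗
(3,1)@ 1/2 ✓
(3,3)@ 2/2 ✓
(3,4)@ 3/3 ✓
(3,5)@ 2/2 ✓
(4,0)@ 2/3 ✓
(4,1)@ 3/3 ✓
(5,0)@ 2/2 ✓
(5,1)@ 3/4 ✓
(5,2)% 2/3 ✓
(5,3)% 2/3 ✓
(5,4)@ 1/2 ✓
(6,1)@ 1/2 ✓
(6,2)% 2/3 ✓
(6,3)% 2/3 ✓
(6,4)@ 2/3 ✓
(6,5)@ 1/1 ✓
Unsatisfied: (2,0), (3,0) — 2 in total.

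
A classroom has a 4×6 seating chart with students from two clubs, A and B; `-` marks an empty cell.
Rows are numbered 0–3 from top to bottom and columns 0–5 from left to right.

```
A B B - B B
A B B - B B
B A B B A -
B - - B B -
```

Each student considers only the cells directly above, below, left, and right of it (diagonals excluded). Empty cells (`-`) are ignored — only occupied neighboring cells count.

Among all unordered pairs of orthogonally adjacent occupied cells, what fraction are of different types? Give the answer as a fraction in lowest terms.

Scan each occupied cell's neighbors to the right and below so each pair is counted once.
Row 0: A(0,0)–B(0,1)≠ A(0,0)–A(1,0)= B(0,1)–B(0,2)= B(0,1)–B(1,1)= B(0,2)–B(1,2)= B(0,4)–B(0,5)= B(0,4)–B(1,4)= B(0,5)–B(1,5)=  → 1/8 unlike.
Row 1: A(1,0)–B(1,1)≠ A(1,0)–B(2,0)≠ B(1,1)–B(1,2)= B(1,1)–A(2,1)≠ B(1,2)–B(2,2)= B(1,4)–B(1,5)= B(1,4)–A(2,4)≠  → 4/7 unlike.
Row 2: B(2,0)–A(2,1)≠ B(2,0)–B(3,0)= A(2,1)–B(2,2)≠ B(2,2)–B(2,3)= B(2,3)–A(2,4)≠ B(2,3)–B(3,3)= A(2,4)–B(3,4)≠  → 4/7 unlike.
Row 3: B(3,3)–B(3,4)=  → 0/1 unlike.
Total adjacent occupied pairs: 23; unlike-type pairs: 9.
9/23 is already in lowest terms.

9/23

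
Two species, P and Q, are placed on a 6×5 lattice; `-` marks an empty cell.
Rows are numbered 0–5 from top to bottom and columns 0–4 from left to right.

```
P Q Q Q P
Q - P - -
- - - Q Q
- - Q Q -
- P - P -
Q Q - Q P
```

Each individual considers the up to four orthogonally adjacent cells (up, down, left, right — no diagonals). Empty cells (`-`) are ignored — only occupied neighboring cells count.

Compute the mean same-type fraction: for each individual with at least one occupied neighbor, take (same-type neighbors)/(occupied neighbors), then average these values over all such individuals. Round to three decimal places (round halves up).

0.402

Row 0: (0,0)P 0/2 · (0,1)Q 1/2 · (0,2)Q 2/3 · (0,3)Q 1/2 · (0,4)P 0/1
Row 1: (1,0)Q 0/1 · (1,2)P 0/1
Row 2: (2,3)Q 2/2 · (2,4)Q 1/1
Row 3: (3,2)Q 1/1 · (3,3)Q 2/3
Row 4: (4,1)P 0/1 · (4,3)P 0/2
Row 5: (5,0)Q 1/1 · (5,1)Q 1/2 · (5,3)Q 0/2 · (5,4)P 0/1
Sum over 17 individuals: 0/2 + 1/2 + 2/3 + 1/2 + 0/1 + 0/1 + 0/1 + 2/2 + 1/1 + 1/1 + 2/3 + 0/1 + 0/2 + 1/1 + 1/2 + 0/2 + 0/1 = 41/6; mean = 41/6 ÷ 17 = 41/102 = 0.401960… → 0.402.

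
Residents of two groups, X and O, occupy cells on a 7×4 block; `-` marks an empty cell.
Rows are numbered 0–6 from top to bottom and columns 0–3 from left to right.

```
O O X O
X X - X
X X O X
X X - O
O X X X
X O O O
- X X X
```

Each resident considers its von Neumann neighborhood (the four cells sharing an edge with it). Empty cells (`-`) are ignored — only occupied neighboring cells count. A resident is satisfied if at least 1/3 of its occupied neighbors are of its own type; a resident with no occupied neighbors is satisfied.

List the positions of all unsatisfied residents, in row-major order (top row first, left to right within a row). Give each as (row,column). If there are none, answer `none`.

Row 0: (0,0)O 1/2 ok · (0,1)O 1/3 ok · (0,2)X 0/2 unhappy · (0,3)O 0/2 unhappy
Row 1: (1,0)X 2/3 ok · (1,1)X 2/3 ok · (1,3)X 1/2 ok
Row 2: (2,0)X 3/3 ok · (2,1)X 3/4 ok · (2,2)O 0/2 unhappy · (2,3)X 1/3 ok
Row 3: (3,0)X 2/3 ok · (3,1)X 3/3 ok · (3,3)O 0/2 unhappy
Row 4: (4,0)O 0/3 unhappy · (4,1)X 2/4 ok · (4,2)X 2/3 ok · (4,3)X 1/3 ok
Row 5: (5,0)X 0/2 unhappy · (5,1)O 1/4 unhappy · (5,2)O 2/4 ok · (5,3)O 1/3 ok
Row 6: (6,1)X 1/2 ok · (6,2)X 2/3 ok · (6,3)X 1/2 ok

(0,2), (0,3), (2,2), (3,3), (4,0), (5,0), (5,1)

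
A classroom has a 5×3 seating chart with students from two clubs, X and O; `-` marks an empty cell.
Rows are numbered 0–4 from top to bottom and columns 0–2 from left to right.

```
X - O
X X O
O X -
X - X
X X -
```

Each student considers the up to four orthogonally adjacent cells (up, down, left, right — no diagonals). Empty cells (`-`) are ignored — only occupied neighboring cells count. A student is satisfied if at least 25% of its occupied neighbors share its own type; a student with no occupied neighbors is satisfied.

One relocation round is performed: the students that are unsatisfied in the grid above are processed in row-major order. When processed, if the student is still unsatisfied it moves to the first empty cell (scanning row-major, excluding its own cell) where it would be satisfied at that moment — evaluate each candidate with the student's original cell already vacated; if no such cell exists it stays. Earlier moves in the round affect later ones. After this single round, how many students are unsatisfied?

0

Initially unsatisfied (in order): (2,0).
  (2,0) → (0,1).
Resulting grid:
X O O
X X O
- X -
X - X
X X -
All satisfied now.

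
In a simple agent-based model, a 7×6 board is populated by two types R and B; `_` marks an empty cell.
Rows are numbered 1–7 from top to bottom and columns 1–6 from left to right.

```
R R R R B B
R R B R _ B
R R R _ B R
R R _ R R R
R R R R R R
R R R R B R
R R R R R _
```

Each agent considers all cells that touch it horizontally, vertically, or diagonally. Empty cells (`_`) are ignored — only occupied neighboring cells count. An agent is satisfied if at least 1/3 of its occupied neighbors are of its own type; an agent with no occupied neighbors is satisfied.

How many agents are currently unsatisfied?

3

Row 1: (1,1)R 3/3 ok · (1,2)R 4/5 ok · (1,3)R 4/5 ok · (1,4)R 2/4 ok · (1,5)B 2/4 ok · (1,6)B 2/2 ok
Row 2: (2,1)R 5/5 ok · (2,2)R 7/8 ok · (2,3)B 0/7 unhappy · (2,4)R 3/6 ok · (2,6)B 3/4 ok
Row 3: (3,1)R 5/5 ok · (3,2)R 6/7 ok · (3,3)R 5/6 ok · (3,5)B 1/6 unhappy · (3,6)R 2/4 ok
Row 4: (4,1)R 5/5 ok · (4,2)R 7/7 ok · (4,4)R 5/6 ok · (4,5)R 6/7 ok · (4,6)R 4/5 ok
Row 5: (5,1)R 5/5 ok · (5,2)R 7/7 ok · (5,3)R 7/7 ok · (5,4)R 6/7 ok · (5,5)R 7/8 ok · (5,6)R 4/5 ok
Row 6: (6,1)R 5/5 ok · (6,2)R 8/8 ok · (6,3)R 8/8 ok · (6,4)R 7/8 ok · (6,5)B 0/7 unhappy · (6,6)R 3/4 ok
Row 7: (7,1)R 3/3 ok · (7,2)R 5/5 ok · (7,3)R 5/5 ok · (7,4)R 4/5 ok · (7,5)R 3/4 ok
Unsatisfied: (2,3), (3,5), (6,5) — 3 in total.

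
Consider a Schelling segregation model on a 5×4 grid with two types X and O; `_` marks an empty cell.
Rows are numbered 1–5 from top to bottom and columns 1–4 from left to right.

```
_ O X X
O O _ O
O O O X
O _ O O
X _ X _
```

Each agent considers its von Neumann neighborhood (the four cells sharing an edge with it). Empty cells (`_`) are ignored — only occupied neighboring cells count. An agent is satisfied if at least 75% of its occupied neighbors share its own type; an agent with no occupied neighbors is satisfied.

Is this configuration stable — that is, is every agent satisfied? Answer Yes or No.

No

Row 1: (1,2)O 1/2 not · (1,3)X 1/2 not · (1,4)X 1/2 not
Row 2: (2,1)O 2/2 satisfied · (2,2)O 3/3 satisfied · (2,4)O 0/2 not
Row 3: (3,1)O 3/3 satisfied · (3,2)O 3/3 satisfied · (3,3)O 2/3 not · (3,4)X 0/3 not
Row 4: (4,1)O 1/2 not · (4,3)O 2/3 not · (4,4)O 1/2 not
Row 5: (5,1)X 0/1 not · (5,3)X 0/1 not
For instance (1,2) has only 1/2 same-type neighbors, below 3/4.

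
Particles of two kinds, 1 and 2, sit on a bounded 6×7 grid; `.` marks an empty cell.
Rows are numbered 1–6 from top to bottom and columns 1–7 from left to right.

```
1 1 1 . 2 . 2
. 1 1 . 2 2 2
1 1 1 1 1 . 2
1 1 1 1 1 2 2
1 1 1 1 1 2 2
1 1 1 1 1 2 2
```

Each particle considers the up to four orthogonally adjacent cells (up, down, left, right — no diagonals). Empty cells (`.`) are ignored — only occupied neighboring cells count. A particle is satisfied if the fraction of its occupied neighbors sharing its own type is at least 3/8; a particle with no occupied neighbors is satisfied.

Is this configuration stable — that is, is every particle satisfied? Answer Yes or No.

Yes

(1,1)1 1/1 ok
(1,2)1 3/3 ok
(1,3)1 2/2 ok
(1,5)2 1/1 ok
(1,7)2 1/1 ok
(2,2)1 3/3 ok
(2,3)1 3/3 ok
(2,5)2 2/3 ok
(2,6)2 2/2 ok
(2,7)2 3/3 ok
(3,1)1 2/2 ok
(3,2)1 4/4 ok
(3,3)1 4/4 ok
(3,4)1 3/3 ok
(3,5)1 2/3 ok
(3,7)2 2/2 ok
(4,1)1 3/3 ok
(4,2)1 4/4 ok
(4,3)1 4/4 ok
(4,4)1 4/4 ok
(4,5)1 3/4 ok
(4,6)2 2/3 ok
(4,7)2 3/3 ok
(5,1)1 3/3 ok
(5,2)1 4/4 ok
(5,3)1 4/4 ok
(5,4)1 4/4 ok
(5,5)1 3/4 ok
(5,6)2 3/4 ok
(5,7)2 3/3 ok
(6,1)1 2/2 ok
(6,2)1 3/3 ok
(6,3)1 3/3 ok
(6,4)1 3/3 ok
(6,5)1 2/3 ok
(6,6)2 2/3 ok
(6,7)2 2/2 ok
All meet the threshold, so the configuration is stable.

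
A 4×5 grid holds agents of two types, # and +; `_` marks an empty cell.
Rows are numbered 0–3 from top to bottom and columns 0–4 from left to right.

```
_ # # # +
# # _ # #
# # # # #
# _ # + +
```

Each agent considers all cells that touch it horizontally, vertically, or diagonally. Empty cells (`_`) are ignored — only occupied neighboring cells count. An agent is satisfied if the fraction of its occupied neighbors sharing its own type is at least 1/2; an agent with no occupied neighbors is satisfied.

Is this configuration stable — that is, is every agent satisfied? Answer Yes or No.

No

Row 0: (0,1)# 3/3 ok · (0,2)# 4/4 ok · (0,3)# 3/4 ok · (0,4)+ 0/3 unhappy
Row 1: (1,0)# 4/4 ok · (1,1)# 6/6 ok · (1,3)# 6/7 ok · (1,4)# 4/5 ok
Row 2: (2,0)# 4/4 ok · (2,1)# 6/6 ok · (2,2)# 5/6 ok · (2,3)# 5/7 ok · (2,4)# 3/5 ok
Row 3: (3,0)# 2/2 ok · (3,2)# 3/4 ok · (3,3)+ 1/5 unhappy · (3,4)+ 1/3 unhappy
For instance (0,4) has only 0/3 same-type neighbors, below 1/2.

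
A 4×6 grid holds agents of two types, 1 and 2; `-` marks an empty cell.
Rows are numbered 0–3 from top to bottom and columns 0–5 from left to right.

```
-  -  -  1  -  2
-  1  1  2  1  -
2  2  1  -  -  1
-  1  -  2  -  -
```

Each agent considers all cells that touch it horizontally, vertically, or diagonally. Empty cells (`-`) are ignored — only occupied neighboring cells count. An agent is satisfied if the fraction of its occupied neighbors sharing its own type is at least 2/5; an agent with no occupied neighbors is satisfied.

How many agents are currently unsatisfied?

Row 0: (0,3)1 2/3 ok · (0,5)2 0/1 unhappy
Row 1: (1,1)1 2/4 ok · (1,2)1 3/5 ok · (1,3)2 0/4 unhappy · (1,4)1 2/4 ok
Row 2: (2,0)2 1/3 unhappy · (2,1)2 1/5 unhappy · (2,2)1 3/6 ok · (2,5)1 1/1 ok
Row 3: (3,1)1 1/3 unhappy · (3,3)2 0/1 unhappy
Unsatisfied: (0,5), (1,3), (2,0), (2,1), (3,1), (3,3) — 6 in total.

6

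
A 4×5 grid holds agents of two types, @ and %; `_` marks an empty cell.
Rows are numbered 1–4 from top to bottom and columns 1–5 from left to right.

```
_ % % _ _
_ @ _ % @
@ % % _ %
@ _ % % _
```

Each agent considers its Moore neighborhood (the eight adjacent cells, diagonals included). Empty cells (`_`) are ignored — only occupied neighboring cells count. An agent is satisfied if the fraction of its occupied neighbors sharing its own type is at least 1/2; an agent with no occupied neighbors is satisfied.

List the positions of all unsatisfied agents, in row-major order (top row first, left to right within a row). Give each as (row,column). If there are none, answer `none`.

(2,2), (2,5), (3,2)

Row 1: (1,2)% 1/2 ok · (1,3)% 2/3 ok
Row 2: (2,2)@ 1/5 unhappy · (2,4)% 3/4 ok · (2,5)@ 0/2 unhappy
Row 3: (3,1)@ 2/3 ok · (3,2)% 2/5 unhappy · (3,3)% 4/5 ok · (3,5)% 2/3 ok
Row 4: (4,1)@ 1/2 ok · (4,3)% 3/3 ok · (4,4)% 3/3 ok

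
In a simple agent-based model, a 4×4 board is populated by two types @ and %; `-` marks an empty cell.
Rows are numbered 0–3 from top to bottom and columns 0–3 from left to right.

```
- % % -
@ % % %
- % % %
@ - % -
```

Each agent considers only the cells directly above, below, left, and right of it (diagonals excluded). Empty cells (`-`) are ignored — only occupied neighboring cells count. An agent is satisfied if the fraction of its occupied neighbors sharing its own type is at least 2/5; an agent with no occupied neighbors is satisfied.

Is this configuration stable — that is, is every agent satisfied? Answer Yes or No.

(0,1)% 2/2 ✓
(0,2)% 2/2 ✓
(1,0)@ 0/1 ✗
(1,1)% 3/4 ✓
(1,2)% 4/4 ✓
(1,3)% 2/2 ✓
(2,1)% 2/2 ✓
(2,2)% 4/4 ✓
(2,3)% 2/2 ✓
(3,0)@ 0/0 ✓
(3,2)% 1/1 ✓
For instance (1,0) has only 0/1 same-type neighbors, below 2/5.

No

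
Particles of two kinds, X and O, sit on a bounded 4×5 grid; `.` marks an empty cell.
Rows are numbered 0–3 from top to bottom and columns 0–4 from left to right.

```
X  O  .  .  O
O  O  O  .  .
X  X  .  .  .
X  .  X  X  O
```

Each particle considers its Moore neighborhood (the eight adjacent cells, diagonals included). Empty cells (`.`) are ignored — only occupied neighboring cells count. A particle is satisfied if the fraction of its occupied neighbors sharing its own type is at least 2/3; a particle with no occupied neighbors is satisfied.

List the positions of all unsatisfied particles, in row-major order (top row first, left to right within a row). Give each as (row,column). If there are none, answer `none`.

(0,0), (1,0), (1,1), (2,0), (2,1), (3,3), (3,4)

(0,0)X 0/3 ✗
(0,1)O 3/4 ✓
(0,4)O 0/0 ✓
(1,0)O 2/5 ✗
(1,1)O 3/6 ✗
(1,2)O 2/3 ✓
(2,0)X 2/4 ✗
(2,1)X 3/6 ✗
(3,0)X 2/2 ✓
(3,2)X 2/2 ✓
(3,3)X 1/2 ✗
(3,4)O 0/1 ✗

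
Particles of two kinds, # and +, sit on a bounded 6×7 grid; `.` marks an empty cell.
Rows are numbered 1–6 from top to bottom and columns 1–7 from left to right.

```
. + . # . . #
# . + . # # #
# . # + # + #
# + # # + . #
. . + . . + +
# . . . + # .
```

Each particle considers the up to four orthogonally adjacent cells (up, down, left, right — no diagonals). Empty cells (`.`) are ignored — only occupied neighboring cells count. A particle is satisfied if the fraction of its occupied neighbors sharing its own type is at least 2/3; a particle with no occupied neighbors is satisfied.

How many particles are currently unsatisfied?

16

(1,2)+ 0/0 ok
(1,4)# 0/0 ok
(1,7)# 1/1 ok
(2,1)# 1/1 ok
(2,3)+ 0/1 unhappy
(2,5)# 2/2 ok
(2,6)# 2/3 ok
(2,7)# 3/3 ok
(3,1)# 2/2 ok
(3,3)# 1/3 unhappy
(3,4)+ 0/3 unhappy
(3,5)# 1/4 unhappy
(3,6)+ 0/3 unhappy
(3,7)# 2/3 ok
(4,1)# 1/2 unhappy
(4,2)+ 0/2 unhappy
(4,3)# 2/4 unhappy
(4,4)# 1/3 unhappy
(4,5)+ 0/2 unhappy
(4,7)# 1/2 unhappy
(5,3)+ 0/1 unhappy
(5,6)+ 1/2 unhappy
(5,7)+ 1/2 unhappy
(6,1)# 0/0 ok
(6,5)+ 0/1 unhappy
(6,6)# 0/2 unhappy
Unsatisfied: (2,3), (3,3), (3,4), (3,5), (3,6), (4,1), (4,2), (4,3), (4,4), (4,5), (4,7), (5,3), (5,6), (5,7), (6,5), (6,6) — 16 in total.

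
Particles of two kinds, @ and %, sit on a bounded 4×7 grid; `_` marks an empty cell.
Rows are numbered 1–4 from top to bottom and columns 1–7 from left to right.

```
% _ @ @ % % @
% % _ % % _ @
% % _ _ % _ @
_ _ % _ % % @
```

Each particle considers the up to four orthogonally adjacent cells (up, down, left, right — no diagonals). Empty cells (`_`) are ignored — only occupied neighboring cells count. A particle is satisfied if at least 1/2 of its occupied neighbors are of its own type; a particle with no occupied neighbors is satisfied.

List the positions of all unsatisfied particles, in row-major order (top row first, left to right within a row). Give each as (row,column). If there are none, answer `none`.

(1,4)

Row 1: (1,1)% 1/1 ok · (1,3)@ 1/1 ok · (1,4)@ 1/3 unhappy · (1,5)% 2/3 ok · (1,6)% 1/2 ok · (1,7)@ 1/2 ok
Row 2: (2,1)% 3/3 ok · (2,2)% 2/2 ok · (2,4)% 1/2 ok · (2,5)% 3/3 ok · (2,7)@ 2/2 ok
Row 3: (3,1)% 2/2 ok · (3,2)% 2/2 ok · (3,5)% 2/2 ok · (3,7)@ 2/2 ok
Row 4: (4,3)% 0/0 ok · (4,5)% 2/2 ok · (4,6)% 1/2 ok · (4,7)@ 1/2 ok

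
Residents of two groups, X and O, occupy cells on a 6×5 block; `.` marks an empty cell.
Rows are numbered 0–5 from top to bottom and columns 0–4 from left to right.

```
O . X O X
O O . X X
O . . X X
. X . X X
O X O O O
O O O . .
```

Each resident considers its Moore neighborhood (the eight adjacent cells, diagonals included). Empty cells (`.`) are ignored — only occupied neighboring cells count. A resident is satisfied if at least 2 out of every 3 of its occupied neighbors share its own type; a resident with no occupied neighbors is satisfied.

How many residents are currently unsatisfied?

(0,0)O 2/2 satisfied
(0,2)X 1/3 not
(0,3)O 0/4 not
(0,4)X 2/3 satisfied
(1,0)O 3/3 satisfied
(1,1)O 3/4 satisfied
(1,3)X 5/6 satisfied
(1,4)X 4/5 satisfied
(2,0)O 2/3 satisfied
(2,3)X 5/5 satisfied
(2,4)X 5/5 satisfied
(3,1)X 1/4 not
(3,3)X 3/6 not
(3,4)X 3/5 not
(4,0)O 2/4 not
(4,1)X 1/6 not
(4,2)O 3/6 not
(4,3)O 3/5 not
(4,4)O 1/3 not
(5,0)O 2/3 satisfied
(5,1)O 4/5 satisfied
(5,2)O 3/4 satisfied
Unsatisfied: (0,2), (0,3), (3,1), (3,3), (3,4), (4,0), (4,1), (4,2), (4,3), (4,4) — 10 in total.

10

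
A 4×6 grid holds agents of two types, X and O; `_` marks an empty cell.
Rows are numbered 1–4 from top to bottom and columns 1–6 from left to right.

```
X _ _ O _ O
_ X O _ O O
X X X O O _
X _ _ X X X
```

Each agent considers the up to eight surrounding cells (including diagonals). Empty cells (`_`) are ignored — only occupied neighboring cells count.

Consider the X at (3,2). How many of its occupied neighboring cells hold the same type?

4

Occupied neighbors of (3,2): (2,2)=X, (2,3)=O, (3,1)=X, (3,3)=X, (4,1)=X.
Same type (X): 4 of 5.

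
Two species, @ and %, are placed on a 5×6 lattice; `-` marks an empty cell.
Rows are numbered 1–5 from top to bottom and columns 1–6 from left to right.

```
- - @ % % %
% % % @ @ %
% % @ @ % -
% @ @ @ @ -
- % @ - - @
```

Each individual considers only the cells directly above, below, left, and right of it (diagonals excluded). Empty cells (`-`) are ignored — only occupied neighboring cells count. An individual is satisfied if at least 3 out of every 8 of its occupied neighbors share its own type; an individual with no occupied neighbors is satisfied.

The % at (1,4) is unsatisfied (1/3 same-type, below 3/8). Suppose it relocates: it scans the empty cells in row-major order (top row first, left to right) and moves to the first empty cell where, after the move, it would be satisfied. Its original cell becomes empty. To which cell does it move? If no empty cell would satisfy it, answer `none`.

Vacating (1,4). Empty cells in order:
  (1,1): 1/1 same-type → satisfied — stop here.

(1,1)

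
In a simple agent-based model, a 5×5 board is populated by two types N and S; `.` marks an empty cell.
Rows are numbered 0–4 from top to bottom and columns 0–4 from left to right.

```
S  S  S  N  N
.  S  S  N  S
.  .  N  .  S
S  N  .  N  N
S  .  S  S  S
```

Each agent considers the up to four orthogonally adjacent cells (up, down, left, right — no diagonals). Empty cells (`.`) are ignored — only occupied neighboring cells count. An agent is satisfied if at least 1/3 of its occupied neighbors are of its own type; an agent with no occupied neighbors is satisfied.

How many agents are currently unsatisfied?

(0,0)S 1/1 satisfied
(0,1)S 3/3 satisfied
(0,2)S 2/3 satisfied
(0,3)N 2/3 satisfied
(0,4)N 1/2 satisfied
(1,1)S 2/2 satisfied
(1,2)S 2/4 satisfied
(1,3)N 1/3 satisfied
(1,4)S 1/3 satisfied
(2,2)N 0/1 not
(2,4)S 1/2 satisfied
(3,0)S 1/2 satisfied
(3,1)N 0/1 not
(3,3)N 1/2 satisfied
(3,4)N 1/3 satisfied
(4,0)S 1/1 satisfied
(4,2)S 1/1 satisfied
(4,3)S 2/3 satisfied
(4,4)S 1/2 satisfied
Unsatisfied: (2,2), (3,1) — 2 in total.

2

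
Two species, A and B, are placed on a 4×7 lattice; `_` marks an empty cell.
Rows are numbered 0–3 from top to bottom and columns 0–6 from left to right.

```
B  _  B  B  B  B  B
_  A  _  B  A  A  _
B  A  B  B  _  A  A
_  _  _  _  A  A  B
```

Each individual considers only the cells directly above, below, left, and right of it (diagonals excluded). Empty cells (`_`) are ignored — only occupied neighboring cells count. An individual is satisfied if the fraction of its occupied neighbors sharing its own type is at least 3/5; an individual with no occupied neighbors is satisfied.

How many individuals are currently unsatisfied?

6

Row 0: (0,0)B 0/0 ✓ · (0,2)B 1/1 ✓ · (0,3)B 3/3 ✓ · (0,4)B 2/3 ✓ · (0,5)B 2/3 ✓ · (0,6)B 1/1 ✓
Row 1: (1,1)A 1/1 ✓ · (1,3)B 2/3 ✓ · (1,4)A 1/3 ✗ · (1,5)A 2/3 ✓
Row 2: (2,0)B 0/1 ✗ · (2,1)A 1/3 ✗ · (2,2)B 1/2 ✗ · (2,3)B 2/2 ✓ · (2,5)A 3/3 ✓ · (2,6)A 1/2 ✗
Row 3: (3,4)A 1/1 ✓ · (3,5)A 2/3 ✓ · (3,6)B 0/2 ✗
Unsatisfied: (1,4), (2,0), (2,1), (2,2), (2,6), (3,6) — 6 in total.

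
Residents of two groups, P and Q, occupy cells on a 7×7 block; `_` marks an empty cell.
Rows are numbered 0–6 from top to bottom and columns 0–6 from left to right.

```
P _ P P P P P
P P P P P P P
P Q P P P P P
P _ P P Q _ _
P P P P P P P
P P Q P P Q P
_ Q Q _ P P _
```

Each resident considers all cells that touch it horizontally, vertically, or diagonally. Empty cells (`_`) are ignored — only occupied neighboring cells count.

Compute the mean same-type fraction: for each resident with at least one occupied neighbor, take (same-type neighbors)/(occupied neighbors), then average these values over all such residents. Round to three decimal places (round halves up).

0.763

(0,0)P 2/2
(0,2)P 4/4
(0,3)P 5/5
(0,4)P 5/5
(0,5)P 5/5
(0,6)P 3/3
(1,0)P 3/4
(1,1)P 6/7
(1,2)P 6/7
(1,3)P 8/8
(1,4)P 8/8
(1,5)P 8/8
(1,6)P 5/5
(2,0)P 3/4
(2,1)Q 0/7
(2,2)P 6/7
(2,3)P 7/8
(2,4)P 6/7
(2,5)P 5/6
(2,6)P 3/3
(3,0)P 3/4
(3,2)P 6/7
(3,3)P 7/8
(3,4)Q 0/7
(4,0)P 4/4
(4,1)P 6/7
(4,2)P 6/7
(4,3)P 6/8
(4,4)P 5/7
(4,5)P 4/6
(4,6)P 2/3
(5,0)P 3/4
(5,1)P 4/7
(5,2)Q 2/7
(5,3)P 5/7
(5,4)P 6/7
(5,5)Q 0/7
(5,6)P 3/4
(6,1)Q 2/4
(6,2)Q 2/4
(6,4)P 3/4
(6,5)P 3/4
Sum over 42 residents: 2/2 + 4/4 + 5/5 + 5/5 + 5/5 + 3/3 + 3/4 + 6/7 + 6/7 + 8/8 + 8/8 + 8/8 + 5/5 + 3/4 + 0/7 + 6/7 + 7/8 + 6/7 + 5/6 + 3/3 + 3/4 + 6/7 + 7/8 + 0/7 + 4/4 + 6/7 + 6/7 + 6/8 + 5/7 + 4/6 + 2/3 + 3/4 + 4/7 + 2/7 + 5/7 + 6/7 + 0/7 + 3/4 + 2/4 + 2/4 + 3/4 + 3/4 = 2693/84; mean = 2693/84 ÷ 42 = 2693/3528 = 0.763321… → 0.763.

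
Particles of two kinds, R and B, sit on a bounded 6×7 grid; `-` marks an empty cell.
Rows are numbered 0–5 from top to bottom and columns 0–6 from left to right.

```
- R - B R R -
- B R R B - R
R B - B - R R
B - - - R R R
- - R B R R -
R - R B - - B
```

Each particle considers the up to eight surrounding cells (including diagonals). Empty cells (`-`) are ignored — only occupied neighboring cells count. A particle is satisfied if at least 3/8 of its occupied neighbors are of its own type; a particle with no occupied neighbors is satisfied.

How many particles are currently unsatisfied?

11

(0,1)R 1/2 ✓
(0,3)B 1/4 ✗
(0,4)R 2/4 ✓
(0,5)R 2/3 ✓
(1,1)B 1/4 ✗
(1,2)R 2/6 ✗
(1,3)R 2/5 ✓
(1,4)B 2/6 ✗
(1,6)R 3/3 ✓
(2,0)R 0/3 ✗
(2,1)B 2/4 ✓
(2,3)B 1/4 ✗
(2,5)R 5/6 ✓
(2,6)R 4/4 ✓
(3,0)B 1/2 ✓
(3,4)R 4/6 ✓
(3,5)R 6/6 ✓
(3,6)R 4/4 ✓
(4,2)R 1/3 ✗
(4,3)B 1/5 ✗
(4,4)R 3/5 ✓
(4,5)R 4/5 ✓
(5,0)R 0/0 ✓
(5,2)R 1/3 ✗
(5,3)B 1/4 ✗
(5,6)B 0/1 ✗
Unsatisfied: (0,3), (1,1), (1,2), (1,4), (2,0), (2,3), (4,2), (4,3), (5,2), (5,3), (5,6) — 11 in total.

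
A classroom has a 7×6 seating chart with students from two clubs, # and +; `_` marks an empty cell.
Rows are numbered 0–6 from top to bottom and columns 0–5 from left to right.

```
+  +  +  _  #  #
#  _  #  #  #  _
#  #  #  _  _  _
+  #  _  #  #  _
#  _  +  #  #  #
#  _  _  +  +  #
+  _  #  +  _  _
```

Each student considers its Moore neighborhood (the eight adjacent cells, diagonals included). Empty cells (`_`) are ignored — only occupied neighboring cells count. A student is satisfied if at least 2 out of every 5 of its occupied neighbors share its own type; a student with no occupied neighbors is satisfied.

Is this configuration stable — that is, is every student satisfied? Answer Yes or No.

Row 0: (0,0)+ 1/2 satisfied · (0,1)+ 2/4 satisfied · (0,2)+ 1/3 not · (0,4)# 3/3 satisfied · (0,5)# 2/2 satisfied
Row 1: (1,0)# 2/4 satisfied · (1,2)# 3/5 satisfied · (1,3)# 4/5 satisfied · (1,4)# 3/3 satisfied
Row 2: (2,0)# 3/4 satisfied · (2,1)# 5/6 satisfied · (2,2)# 5/5 satisfied
Row 3: (3,0)+ 0/4 not · (3,1)# 4/6 satisfied · (3,3)# 4/5 satisfied · (3,4)# 4/4 satisfied
Row 4: (4,0)# 2/3 satisfied · (4,2)+ 1/4 not · (4,3)# 3/6 satisfied · (4,4)# 5/7 satisfied · (4,5)# 3/4 satisfied
Row 5: (5,0)# 1/2 satisfied · (5,3)+ 3/6 satisfied · (5,4)+ 2/6 not · (5,5)# 2/3 satisfied
Row 6: (6,0)+ 0/1 not · (6,2)# 0/2 not · (6,3)+ 2/3 satisfied
For instance (0,2) has only 1/3 same-type neighbors, below 2/5.

No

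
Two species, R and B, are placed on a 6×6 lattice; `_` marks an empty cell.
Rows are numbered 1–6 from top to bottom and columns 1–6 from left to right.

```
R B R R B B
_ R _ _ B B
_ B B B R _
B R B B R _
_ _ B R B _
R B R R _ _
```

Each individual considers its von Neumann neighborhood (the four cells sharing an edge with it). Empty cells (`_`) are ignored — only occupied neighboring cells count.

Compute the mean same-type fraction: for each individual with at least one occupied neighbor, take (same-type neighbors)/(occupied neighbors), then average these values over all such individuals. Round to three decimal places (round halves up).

0.407

Row 1: (1,1)R 0/1 · (1,2)B 0/3 · (1,3)R 1/2 · (1,4)R 1/2 · (1,5)B 2/3 · (1,6)B 2/2
Row 2: (2,2)R 0/2 · (2,5)B 2/3 · (2,6)B 2/2
Row 3: (3,2)B 1/3 · (3,3)B 3/3 · (3,4)B 2/3 · (3,5)R 1/3
Row 4: (4,1)B 0/1 · (4,2)R 0/3 · (4,3)B 3/4 · (4,4)B 2/4 · (4,5)R 1/3
Row 5: (5,3)B 1/3 · (5,4)R 1/4 · (5,5)B 0/2
Row 6: (6,1)R 0/1 · (6,2)B 0/2 · (6,3)R 1/3 · (6,4)R 2/2
Sum over 25 individuals: 0/1 + 0/3 + 1/2 + 1/2 + 2/3 + 2/2 + 0/2 + 2/3 + 2/2 + 1/3 + 3/3 + 2/3 + 1/3 + 0/1 + 0/3 + 3/4 + 2/4 + 1/3 + 1/3 + 1/4 + 0/2 + 0/1 + 0/2 + 1/3 + 2/2 = 61/6; mean = 61/6 ÷ 25 = 61/150 = 0.406666… → 0.407.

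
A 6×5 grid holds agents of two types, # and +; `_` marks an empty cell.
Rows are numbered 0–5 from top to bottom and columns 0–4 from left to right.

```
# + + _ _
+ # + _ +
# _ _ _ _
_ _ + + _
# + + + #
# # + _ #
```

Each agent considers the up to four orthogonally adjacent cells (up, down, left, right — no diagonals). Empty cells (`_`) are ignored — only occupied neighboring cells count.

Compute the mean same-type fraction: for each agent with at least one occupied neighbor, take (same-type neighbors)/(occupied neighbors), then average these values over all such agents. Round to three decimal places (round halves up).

Row 0: (0,0)# 0/2 · (0,1)+ 1/3 · (0,2)+ 2/2
Row 1: (1,0)+ 0/3 · (1,1)# 0/3 · (1,2)+ 1/2 · (1,4)+ — no occupied neighbors
Row 2: (2,0)# 0/1
Row 3: (3,2)+ 2/2 · (3,3)+ 2/2
Row 4: (4,0)# 1/2 · (4,1)+ 1/3 · (4,2)+ 4/4 · (4,3)+ 2/3 · (4,4)# 1/2
Row 5: (5,0)# 2/2 · (5,1)# 1/3 · (5,2)+ 1/2 · (5,4)# 1/1
Sum over 18 agents: 0/2 + 1/3 + 2/2 + 0/3 + 0/3 + 1/2 + 0/1 + 2/2 + 2/2 + 1/2 + 1/3 + 4/4 + 2/3 + 1/2 + 2/2 + 1/3 + 1/2 + 1/1 = 29/3; mean = 29/3 ÷ 18 = 29/54 = 0.537037… → 0.537.

0.537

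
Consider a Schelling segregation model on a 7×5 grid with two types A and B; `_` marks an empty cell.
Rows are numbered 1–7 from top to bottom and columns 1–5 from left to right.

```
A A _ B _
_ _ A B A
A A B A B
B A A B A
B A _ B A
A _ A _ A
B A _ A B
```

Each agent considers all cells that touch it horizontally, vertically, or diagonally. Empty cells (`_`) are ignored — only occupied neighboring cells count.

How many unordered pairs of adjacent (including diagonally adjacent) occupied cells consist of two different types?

33

Scan each occupied cell's neighbors to the right and below (and the two forward diagonals) so each pair is counted once.
Row 1: A(1,1)–A(1,2)= A(1,2)–A(2,3)= B(1,4)–B(2,4)= B(1,4)–A(2,5)≠ B(1,4)–A(2,3)≠  → 2/5 unlike.
Row 2: A(2,3)–B(2,4)≠ A(2,3)–B(3,3)≠ A(2,3)–A(3,4)= A(2,3)–A(3,2)= B(2,4)–A(2,5)≠ B(2,4)–A(3,4)≠ B(2,4)–B(3,5)= B(2,4)–B(3,3)= A(2,5)–B(3,5)≠ A(2,5)–A(3,4)=  → 5/10 unlike.
Row 3: A(3,1)–A(3,2)= A(3,1)–B(4,1)≠ A(3,1)–A(4,2)= A(3,2)–B(3,3)≠ A(3,2)–A(4,2)= A(3,2)–A(4,3)= A(3,2)–B(4,1)≠ B(3,3)–A(3,4)≠ B(3,3)–A(4,3)≠ B(3,3)–B(4,4)= B(3,3)–A(4,2)≠ A(3,4)–B(3,5)≠ A(3,4)–B(4,4)≠ A(3,4)–A(4,5)= A(3,4)–A(4,3)= B(3,5)–A(4,5)≠ B(3,5)–B(4,4)=  → 9/17 unlike.
Row 4: B(4,1)–A(4,2)≠ B(4,1)–B(5,1)= B(4,1)–A(5,2)≠ A(4,2)–A(4,3)= A(4,2)–A(5,2)= A(4,2)–B(5,1)≠ A(4,3)–B(4,4)≠ A(4,3)–B(5,4)≠ A(4,3)–A(5,2)= B(4,4)–A(4,5)≠ B(4,4)–B(5,4)= B(4,4)–A(5,5)≠ A(4,5)–A(5,5)= A(4,5)–B(5,4)≠  → 8/14 unlike.
Row 5: B(5,1)–A(5,2)≠ B(5,1)–A(6,1)≠ A(5,2)–A(6,3)= A(5,2)–A(6,1)= B(5,4)–A(5,5)≠ B(5,4)–A(6,5)≠ B(5,4)–A(6,3)≠ A(5,5)–A(6,5)=  → 5/8 unlike.
Row 6: A(6,1)–B(7,1)≠ A(6,1)–A(7,2)= A(6,3)–A(7,4)= A(6,3)–A(7,2)= A(6,5)–B(7,5)≠ A(6,5)–A(7,4)=  → 2/6 unlike.
Row 7: B(7,1)–A(7,2)≠ A(7,4)–B(7,5)≠  → 2/2 unlike.
Total adjacent occupied pairs: 62; unlike-type pairs: 33.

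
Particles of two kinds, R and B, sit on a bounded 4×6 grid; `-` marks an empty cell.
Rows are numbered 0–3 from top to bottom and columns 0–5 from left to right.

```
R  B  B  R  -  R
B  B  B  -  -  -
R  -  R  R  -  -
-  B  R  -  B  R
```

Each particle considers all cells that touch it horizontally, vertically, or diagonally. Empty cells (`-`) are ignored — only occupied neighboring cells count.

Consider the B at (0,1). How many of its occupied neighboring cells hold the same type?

4

Occupied neighbors of (0,1): (0,0)=R, (0,2)=B, (1,0)=B, (1,1)=B, (1,2)=B.
Same type (B): 4 of 5.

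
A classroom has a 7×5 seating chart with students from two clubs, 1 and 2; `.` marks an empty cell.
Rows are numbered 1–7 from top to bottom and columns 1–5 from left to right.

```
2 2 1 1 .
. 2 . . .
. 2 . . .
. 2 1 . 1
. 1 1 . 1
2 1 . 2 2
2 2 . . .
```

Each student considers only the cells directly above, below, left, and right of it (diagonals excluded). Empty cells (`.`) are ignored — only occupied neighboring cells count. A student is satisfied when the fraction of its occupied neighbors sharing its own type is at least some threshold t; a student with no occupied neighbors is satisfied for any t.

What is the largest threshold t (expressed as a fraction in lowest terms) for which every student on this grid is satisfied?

Row 1: (1,1)2 1/1 · (1,2)2 2/3 · (1,3)1 1/2 · (1,4)1 1/1
Row 2: (2,2)2 2/2
Row 3: (3,2)2 2/2
Row 4: (4,2)2 1/3 · (4,3)1 1/2 · (4,5)1 1/1
Row 5: (5,2)1 2/3 · (5,3)1 2/2 · (5,5)1 1/2
Row 6: (6,1)2 1/2 · (6,2)1 1/3 · (6,4)2 1/1 · (6,5)2 1/2
Row 7: (7,1)2 2/2 · (7,2)2 1/2
The smallest same-type fraction is 1/3 at (4,2), which reduces to 1/3. Any threshold above that leaves this student unsatisfied.

1/3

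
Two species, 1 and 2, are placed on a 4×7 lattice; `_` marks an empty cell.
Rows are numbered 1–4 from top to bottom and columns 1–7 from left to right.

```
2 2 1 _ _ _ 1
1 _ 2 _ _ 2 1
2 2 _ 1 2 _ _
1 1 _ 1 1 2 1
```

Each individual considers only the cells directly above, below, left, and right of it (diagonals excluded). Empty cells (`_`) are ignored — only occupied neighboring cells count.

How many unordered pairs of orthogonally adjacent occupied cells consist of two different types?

Scan each occupied cell's neighbors to the right and below so each pair is counted once.
Row 1: 2(1,1)–2(1,2)= 2(1,1)–1(2,1)≠ 2(1,2)–1(1,3)≠ 1(1,3)–2(2,3)≠ 1(1,7)–1(2,7)=  → 3/5 unlike.
Row 2: 1(2,1)–2(3,1)≠ 2(2,6)–1(2,7)≠  → 2/2 unlike.
Row 3: 2(3,1)–2(3,2)= 2(3,1)–1(4,1)≠ 2(3,2)–1(4,2)≠ 1(3,4)–2(3,5)≠ 1(3,4)–1(4,4)= 2(3,5)–1(4,5)≠  → 4/6 unlike.
Row 4: 1(4,1)–1(4,2)= 1(4,4)–1(4,5)= 1(4,5)–2(4,6)≠ 2(4,6)–1(4,7)≠  → 2/4 unlike.
Total adjacent occupied pairs: 17; unlike-type pairs: 11.

11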